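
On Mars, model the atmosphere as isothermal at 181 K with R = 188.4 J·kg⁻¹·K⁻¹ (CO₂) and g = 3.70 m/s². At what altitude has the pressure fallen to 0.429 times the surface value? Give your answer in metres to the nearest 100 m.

z ≈ 7800 m

Scale height: H = RT/g = 188.4 × 181 / 3.70 = 9216.3 m.
Set P/P₀ = exp(−z/H) = 0.429, so z = −H ln(0.429).
−ln(0.429) = 0.84630; z = 9216.3 × 0.84630 = 7799.8 m.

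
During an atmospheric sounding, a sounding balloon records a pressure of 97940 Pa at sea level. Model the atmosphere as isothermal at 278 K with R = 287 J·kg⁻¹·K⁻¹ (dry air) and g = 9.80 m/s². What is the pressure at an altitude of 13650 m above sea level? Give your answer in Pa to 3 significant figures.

Scale height: H = RT/g = 287 × 278 / 9.80 = 8141.4 m.
Barometric formula: P = P₀ exp(−z/H).
z/H = 13650/8141.4 = 1.6766; exp(−1.6766) = 0.18701.
P = 97940 × 0.18701 = 18316 Pa.

P ≈ 18300 Pa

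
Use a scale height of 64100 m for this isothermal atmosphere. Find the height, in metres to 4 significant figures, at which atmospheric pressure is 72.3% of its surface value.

z ≈ 20790 m

Set P/P₀ = exp(−z/H) = 0.723, so z = −H ln(0.723).
−ln(0.723) = 0.32435; z = 64100 × 0.32435 = 20791 m.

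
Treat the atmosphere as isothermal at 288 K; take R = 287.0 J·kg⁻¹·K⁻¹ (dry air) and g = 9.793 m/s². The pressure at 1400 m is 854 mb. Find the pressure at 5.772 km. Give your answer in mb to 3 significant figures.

Scale height: H = RT/g = 287.0 × 288 / 9.793 = 8440.3 m.
Between two levels, P₂ = P₁ exp(−Δz/H) with Δz = z₂ − z₁.
Δz = 5772.0 − 1400.0 = 4372.0 m; Δz/H = 4372.0/8440.3 = 0.51799.
P₂ = 854 × exp(−0.51799) = 854 × 0.59572 = 508.74 mb.

P ≈ 509 mb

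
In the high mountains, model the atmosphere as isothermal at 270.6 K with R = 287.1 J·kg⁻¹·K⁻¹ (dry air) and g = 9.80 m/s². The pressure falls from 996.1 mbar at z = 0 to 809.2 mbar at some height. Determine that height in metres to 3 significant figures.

Scale height: H = RT/g = 287.1 × 270.6 / 9.80 = 7927.5 m.
Invert the barometric formula: z = H ln(P₀/P).
P₀/P = 996.1/809.2 = 1.2310; ln(1.2310) = 0.20783.
z = 7927.5 × 0.20783 = 1647.6 m.

z ≈ 1650 m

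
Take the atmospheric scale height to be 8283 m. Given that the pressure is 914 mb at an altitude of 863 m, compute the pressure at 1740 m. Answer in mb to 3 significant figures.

P ≈ 822 mb

Between two levels, P₂ = P₁ exp(−Δz/H) with Δz = z₂ − z₁.
Δz = 1740.0 − 863.00 = 877.00 m; Δz/H = 877.00/8283.0 = 0.10588.
P₂ = 914 × exp(−0.10588) = 914 × 0.89953 = 822.17 mb.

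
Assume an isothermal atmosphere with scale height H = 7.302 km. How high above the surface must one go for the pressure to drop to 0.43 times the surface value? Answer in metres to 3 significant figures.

Set P/P₀ = exp(−z/H) = 0.43, so z = −H ln(0.43).
−ln(0.43) = 0.84397; z = 7302.0 × 0.84397 = 6162.7 m.

z ≈ 6160 m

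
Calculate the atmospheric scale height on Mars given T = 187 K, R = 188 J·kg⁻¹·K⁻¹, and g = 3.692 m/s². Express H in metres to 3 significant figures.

H ≈ 9520 m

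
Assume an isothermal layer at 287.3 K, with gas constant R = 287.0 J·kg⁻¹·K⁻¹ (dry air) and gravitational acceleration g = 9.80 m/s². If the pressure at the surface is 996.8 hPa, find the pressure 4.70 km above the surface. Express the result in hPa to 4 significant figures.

P ≈ 570.2 hPa

Scale height: H = RT/g = 287.0 × 287.3 / 9.80 = 8413.8 m.
Barometric formula: P = P₀ exp(−z/H).
z/H = 4700.0/8413.8 = 0.55861; exp(−0.55861) = 0.57200.
P = 996.8 × 0.57200 = 570.17 hPa.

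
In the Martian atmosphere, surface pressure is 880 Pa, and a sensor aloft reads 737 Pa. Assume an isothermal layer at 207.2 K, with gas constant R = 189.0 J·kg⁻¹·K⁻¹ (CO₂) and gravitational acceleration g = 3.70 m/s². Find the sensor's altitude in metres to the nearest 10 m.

z ≈ 1880 m

Scale height: H = RT/g = 189.0 × 207.2 / 3.70 = 10584 m.
Invert the barometric formula: z = H ln(P₀/P).
P₀/P = 880/737 = 1.1940; ln(1.1940) = 0.17731.
z = 10584 × 0.17731 = 1876.6 m.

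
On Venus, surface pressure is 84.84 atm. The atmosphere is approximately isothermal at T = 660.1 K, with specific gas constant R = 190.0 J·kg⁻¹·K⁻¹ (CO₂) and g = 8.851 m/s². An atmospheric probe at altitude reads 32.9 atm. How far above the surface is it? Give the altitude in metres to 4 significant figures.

z ≈ 13420 m

Scale height: H = RT/g = 190.0 × 660.1 / 8.851 = 14170 m.
Invert the barometric formula: z = H ln(P₀/P).
P₀/P = 84.84/32.9 = 2.5787; ln(2.5787) = 0.94729.
z = 14170 × 0.94729 = 13423 m.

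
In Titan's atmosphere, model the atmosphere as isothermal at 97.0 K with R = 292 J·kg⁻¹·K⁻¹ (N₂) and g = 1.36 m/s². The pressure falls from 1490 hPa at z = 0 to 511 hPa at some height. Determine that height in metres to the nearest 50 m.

z ≈ 22300 m

Scale height: H = RT/g = 292 × 97.0 / 1.36 = 20826 m.
Invert the barometric formula: z = H ln(P₀/P).
P₀/P = 1490/511 = 2.9159; ln(2.9159) = 1.0702.
z = 20826 × 1.0702 = 22288 m.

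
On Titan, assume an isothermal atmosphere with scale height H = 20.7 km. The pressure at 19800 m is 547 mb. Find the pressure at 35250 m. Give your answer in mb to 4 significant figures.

Between two levels, P₂ = P₁ exp(−Δz/H) with Δz = z₂ − z₁.
Δz = 35250 − 19800 = 15450 m; Δz/H = 15450/20700 = 0.74638.
P₂ = 547 × exp(−0.74638) = 547 × 0.47408 = 259.32 mb.

P ≈ 259.3 mb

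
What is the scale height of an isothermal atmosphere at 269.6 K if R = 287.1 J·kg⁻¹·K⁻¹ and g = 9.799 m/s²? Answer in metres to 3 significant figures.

The scale height of an isothermal atmosphere is H = RT/g.
H = 287.1 × 269.6 / 9.799 = 77402/9.799 = 7899.0 m.

H ≈ 7900 m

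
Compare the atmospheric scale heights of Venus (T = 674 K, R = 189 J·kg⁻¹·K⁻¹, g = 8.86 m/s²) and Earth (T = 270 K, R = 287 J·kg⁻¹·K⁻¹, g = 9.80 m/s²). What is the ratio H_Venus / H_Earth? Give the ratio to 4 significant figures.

H_Venus/H_Earth ≈ 1.818

H = RT/g for each body.
H_Venus = 189 × 674 / 8.86 = 14378 m.
H_Earth = 287 × 270 / 9.80 = 7907.1 m.
H_Venus/H_Earth = 14378/7907.1 = 1.8184.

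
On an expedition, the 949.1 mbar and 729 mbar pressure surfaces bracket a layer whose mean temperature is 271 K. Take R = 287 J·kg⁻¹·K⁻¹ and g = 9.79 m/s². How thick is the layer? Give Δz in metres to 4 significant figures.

Δz ≈ 2096 m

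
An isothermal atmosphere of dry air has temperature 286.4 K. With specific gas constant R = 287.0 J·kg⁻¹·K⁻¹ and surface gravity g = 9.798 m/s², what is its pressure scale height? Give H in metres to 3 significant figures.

H ≈ 8390 m

The scale height of an isothermal atmosphere is H = RT/g.
H = 287.0 × 286.4 / 9.798 = 82197/9.798 = 8389.2 m.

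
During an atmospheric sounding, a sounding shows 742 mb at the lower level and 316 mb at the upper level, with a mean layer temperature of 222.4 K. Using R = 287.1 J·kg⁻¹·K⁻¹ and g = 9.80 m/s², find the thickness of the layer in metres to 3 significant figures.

Δz ≈ 5560 m

Hypsometric equation: Δz = (R T̄/g) ln(P₁/P₂).
R T̄/g = 287.1 × 222.4 / 9.80 = 6515.4 m.
ln(742/316) = ln(2.3481) = 0.85361.
Δz = 6515.4 × 0.85361 = 5561.6 m.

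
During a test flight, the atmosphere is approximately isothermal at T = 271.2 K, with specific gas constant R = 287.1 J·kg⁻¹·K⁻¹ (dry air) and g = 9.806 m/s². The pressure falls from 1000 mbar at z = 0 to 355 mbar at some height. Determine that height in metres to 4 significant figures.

z ≈ 8223 m

Scale height: H = RT/g = 287.1 × 271.2 / 9.806 = 7940.2 m.
Invert the barometric formula: z = H ln(P₀/P).
P₀/P = 1000/355 = 2.8169; ln(2.8169) = 1.0356.
z = 7940.2 × 1.0356 = 8222.9 m.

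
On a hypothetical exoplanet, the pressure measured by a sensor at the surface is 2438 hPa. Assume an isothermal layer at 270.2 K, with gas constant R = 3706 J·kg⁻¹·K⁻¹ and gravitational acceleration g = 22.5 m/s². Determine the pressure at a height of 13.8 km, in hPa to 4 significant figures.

P ≈ 1788 hPa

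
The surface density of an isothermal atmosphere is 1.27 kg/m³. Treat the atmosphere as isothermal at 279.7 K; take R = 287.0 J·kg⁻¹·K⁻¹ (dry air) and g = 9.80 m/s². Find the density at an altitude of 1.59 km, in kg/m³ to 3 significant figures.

ρ ≈ 1.05 kg/m³

Scale height: H = RT/g = 287.0 × 279.7 / 9.80 = 8191.2 m.
In an isothermal atmosphere, density decays like pressure: ρ = ρ₀ exp(−z/H).
z/H = 1590.0/8191.2 = 0.19411; exp(−0.19411) = 0.82357.
ρ = 1.27 × 0.82357 = 1.0459 kg/m³.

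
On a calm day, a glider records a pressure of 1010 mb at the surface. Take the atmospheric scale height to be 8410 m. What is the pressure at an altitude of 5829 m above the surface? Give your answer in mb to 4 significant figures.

Barometric formula: P = P₀ exp(−z/H).
z/H = 5829.0/8410.0 = 0.69310; exp(−0.69310) = 0.50002.
P = 1010 × 0.50002 = 505.02 mb.

P ≈ 505.0 mb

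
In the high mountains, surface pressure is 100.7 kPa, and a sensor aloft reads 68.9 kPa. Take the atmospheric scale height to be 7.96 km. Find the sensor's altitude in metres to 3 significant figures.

z ≈ 3020 m

Invert the barometric formula: z = H ln(P₀/P).
P₀/P = 100.7/68.9 = 1.4615; ln(1.4615) = 0.37946.
z = 7960.0 × 0.37946 = 3020.5 m.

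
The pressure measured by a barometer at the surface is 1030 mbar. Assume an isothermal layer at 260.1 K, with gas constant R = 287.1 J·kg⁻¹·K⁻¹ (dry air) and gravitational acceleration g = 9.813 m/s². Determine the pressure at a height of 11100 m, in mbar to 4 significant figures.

P ≈ 239.5 mbar

Scale height: H = RT/g = 287.1 × 260.1 / 9.813 = 7609.8 m.
Barometric formula: P = P₀ exp(−z/H).
z/H = 11100/7609.8 = 1.4586; exp(−1.4586) = 0.23256.
P = 1030 × 0.23256 = 239.54 mbar.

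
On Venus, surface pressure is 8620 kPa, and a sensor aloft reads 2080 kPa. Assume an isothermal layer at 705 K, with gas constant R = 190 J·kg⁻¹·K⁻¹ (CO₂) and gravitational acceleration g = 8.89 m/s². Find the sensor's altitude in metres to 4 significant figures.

Scale height: H = RT/g = 190 × 705 / 8.89 = 15067 m.
Invert the barometric formula: z = H ln(P₀/P).
P₀/P = 8620/2080 = 4.1442; ln(4.1442) = 1.4217.
z = 15067 × 1.4217 = 21421 m.

z ≈ 21420 m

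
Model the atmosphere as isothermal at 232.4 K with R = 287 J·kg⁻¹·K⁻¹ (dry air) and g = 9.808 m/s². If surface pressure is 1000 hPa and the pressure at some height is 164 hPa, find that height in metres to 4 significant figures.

Scale height: H = RT/g = 287 × 232.4 / 9.808 = 6800.4 m.
Invert the barometric formula: z = H ln(P₀/P).
P₀/P = 1000/164 = 6.0976; ln(6.0976) = 1.8079.
z = 6800.4 × 1.8079 = 12294 m.

z ≈ 12290 m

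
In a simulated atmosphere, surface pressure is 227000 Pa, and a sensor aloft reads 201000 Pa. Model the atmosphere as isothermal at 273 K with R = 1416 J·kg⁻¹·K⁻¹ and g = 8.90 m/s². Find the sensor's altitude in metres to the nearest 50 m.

z ≈ 5300 m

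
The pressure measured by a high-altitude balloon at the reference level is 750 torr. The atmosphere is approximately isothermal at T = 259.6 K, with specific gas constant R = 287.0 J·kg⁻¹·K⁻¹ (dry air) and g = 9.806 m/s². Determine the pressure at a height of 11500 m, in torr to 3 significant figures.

Scale height: H = RT/g = 287.0 × 259.6 / 9.806 = 7597.9 m.
Barometric formula: P = P₀ exp(−z/H).
z/H = 11500/7597.9 = 1.5136; exp(−1.5136) = 0.22012.
P = 750 × 0.22012 = 165.09 torr.

P ≈ 165 torr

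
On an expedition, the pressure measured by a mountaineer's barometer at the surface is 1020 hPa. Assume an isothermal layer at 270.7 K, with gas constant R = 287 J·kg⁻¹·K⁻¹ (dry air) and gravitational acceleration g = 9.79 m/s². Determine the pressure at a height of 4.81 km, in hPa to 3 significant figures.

P ≈ 556 hPa

Scale height: H = RT/g = 287 × 270.7 / 9.79 = 7935.7 m.
Barometric formula: P = P₀ exp(−z/H).
z/H = 4810.0/7935.7 = 0.60612; exp(−0.60612) = 0.54546.
P = 1020 × 0.54546 = 556.37 hPa.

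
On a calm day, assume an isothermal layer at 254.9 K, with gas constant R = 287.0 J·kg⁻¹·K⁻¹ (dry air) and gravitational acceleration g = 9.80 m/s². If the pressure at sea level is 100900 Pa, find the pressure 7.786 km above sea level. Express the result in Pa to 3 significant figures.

P ≈ 35600 Pa

Scale height: H = RT/g = 287.0 × 254.9 / 9.80 = 7464.9 m.
Barometric formula: P = P₀ exp(−z/H).
z/H = 7786.0/7464.9 = 1.0430; exp(−1.0430) = 0.35240.
P = 100900 × 0.35240 = 35557 Pa.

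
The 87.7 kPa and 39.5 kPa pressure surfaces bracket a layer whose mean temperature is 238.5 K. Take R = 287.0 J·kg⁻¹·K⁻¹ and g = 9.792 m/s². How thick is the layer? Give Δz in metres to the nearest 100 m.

Hypsometric equation: Δz = (R T̄/g) ln(P₁/P₂).
R T̄/g = 287.0 × 238.5 / 9.792 = 6990.3 m.
ln(87.7/39.5) = ln(2.2203) = 0.79764.
Δz = 6990.3 × 0.79764 = 5575.7 m.

Δz ≈ 5600 m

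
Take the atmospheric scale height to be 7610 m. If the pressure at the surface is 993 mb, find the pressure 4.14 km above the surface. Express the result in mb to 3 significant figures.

P ≈ 576 mb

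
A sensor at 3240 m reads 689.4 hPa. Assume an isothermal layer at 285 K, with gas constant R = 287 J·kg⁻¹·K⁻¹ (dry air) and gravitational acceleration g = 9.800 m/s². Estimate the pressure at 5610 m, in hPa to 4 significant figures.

P ≈ 519.0 hPa

Scale height: H = RT/g = 287 × 285 / 9.800 = 8346.4 m.
Between two levels, P₂ = P₁ exp(−Δz/H) with Δz = z₂ − z₁.
Δz = 5610.0 − 3240.0 = 2370.0 m; Δz/H = 2370.0/8346.4 = 0.28395.
P₂ = 689.4 × exp(−0.28395) = 689.4 × 0.75280 = 518.98 hPa.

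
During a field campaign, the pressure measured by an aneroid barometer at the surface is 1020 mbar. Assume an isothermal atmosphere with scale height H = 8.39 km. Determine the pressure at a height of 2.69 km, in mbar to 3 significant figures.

Barometric formula: P = P₀ exp(−z/H).
z/H = 2690.0/8390.0 = 0.32062; exp(−0.32062) = 0.72570.
P = 1020 × 0.72570 = 740.21 mbar.

P ≈ 740 mbar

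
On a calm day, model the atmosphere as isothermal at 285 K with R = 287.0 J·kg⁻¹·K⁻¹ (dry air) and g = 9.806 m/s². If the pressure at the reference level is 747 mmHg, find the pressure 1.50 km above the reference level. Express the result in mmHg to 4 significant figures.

Scale height: H = RT/g = 287.0 × 285 / 9.806 = 8341.3 m.
Barometric formula: P = P₀ exp(−z/H).
z/H = 1500.0/8341.3 = 0.17983; exp(−0.17983) = 0.83541.
P = 747 × 0.83541 = 624.05 mmHg.

P ≈ 624.1 mmHg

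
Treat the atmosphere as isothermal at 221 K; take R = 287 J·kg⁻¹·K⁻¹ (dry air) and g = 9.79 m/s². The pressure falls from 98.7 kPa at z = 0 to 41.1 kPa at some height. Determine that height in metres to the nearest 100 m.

z ≈ 5700 m

Scale height: H = RT/g = 287 × 221 / 9.79 = 6478.8 m.
Invert the barometric formula: z = H ln(P₀/P).
P₀/P = 98.7/41.1 = 2.4015; ln(2.4015) = 0.87609.
z = 6478.8 × 0.87609 = 5676.0 m.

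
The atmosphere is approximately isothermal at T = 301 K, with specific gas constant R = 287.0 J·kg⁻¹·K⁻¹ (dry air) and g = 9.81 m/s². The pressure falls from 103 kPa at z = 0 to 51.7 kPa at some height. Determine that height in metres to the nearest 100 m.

Scale height: H = RT/g = 287.0 × 301 / 9.81 = 8806.0 m.
Invert the barometric formula: z = H ln(P₀/P).
P₀/P = 103/51.7 = 1.9923; ln(1.9923) = 0.68929.
z = 8806.0 × 0.68929 = 6069.9 m.

z ≈ 6100 m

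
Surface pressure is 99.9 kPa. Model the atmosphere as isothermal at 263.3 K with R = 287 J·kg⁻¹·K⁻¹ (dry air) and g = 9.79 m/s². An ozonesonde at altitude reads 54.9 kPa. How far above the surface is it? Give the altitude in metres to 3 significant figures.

z ≈ 4620 m

Scale height: H = RT/g = 287 × 263.3 / 9.79 = 7718.8 m.
Invert the barometric formula: z = H ln(P₀/P).
P₀/P = 99.9/54.9 = 1.8197; ln(1.8197) = 0.59867.
z = 7718.8 × 0.59867 = 4621.0 m.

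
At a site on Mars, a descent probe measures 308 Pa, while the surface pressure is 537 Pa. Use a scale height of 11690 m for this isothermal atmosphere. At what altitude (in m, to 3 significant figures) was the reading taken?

Invert the barometric formula: z = H ln(P₀/P).
P₀/P = 537/308 = 1.7435; ln(1.7435) = 0.55589.
z = 11690 × 0.55589 = 6498.4 m.

z ≈ 6500 m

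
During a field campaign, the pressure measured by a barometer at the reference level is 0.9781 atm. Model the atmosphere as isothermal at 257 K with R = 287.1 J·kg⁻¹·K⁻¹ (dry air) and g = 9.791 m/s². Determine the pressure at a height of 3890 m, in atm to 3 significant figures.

Scale height: H = RT/g = 287.1 × 257 / 9.791 = 7536.0 m.
Barometric formula: P = P₀ exp(−z/H).
z/H = 3890.0/7536.0 = 0.51619; exp(−0.51619) = 0.59679.
P = 0.9781 × 0.59679 = 0.58372 atm.

P ≈ 0.584 atm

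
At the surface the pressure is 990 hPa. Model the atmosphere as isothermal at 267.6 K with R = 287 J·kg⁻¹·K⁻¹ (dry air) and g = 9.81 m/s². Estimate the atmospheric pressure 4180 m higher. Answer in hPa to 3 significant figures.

Scale height: H = RT/g = 287 × 267.6 / 9.81 = 7828.9 m.
Barometric formula: P = P₀ exp(−z/H).
z/H = 4180.0/7828.9 = 0.53392; exp(−0.53392) = 0.58630.
P = 990 × 0.58630 = 580.44 hPa.

P ≈ 580 hPa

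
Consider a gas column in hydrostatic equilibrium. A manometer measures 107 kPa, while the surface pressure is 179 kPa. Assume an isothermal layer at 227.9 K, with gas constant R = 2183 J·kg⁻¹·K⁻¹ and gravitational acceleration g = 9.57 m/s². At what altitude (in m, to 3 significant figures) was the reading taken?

z ≈ 26700 m

Scale height: H = RT/g = 2183 × 227.9 / 9.57 = 51986 m.
Invert the barometric formula: z = H ln(P₀/P).
P₀/P = 179/107 = 1.6729; ln(1.6729) = 0.51456.
z = 51986 × 0.51456 = 26750 m.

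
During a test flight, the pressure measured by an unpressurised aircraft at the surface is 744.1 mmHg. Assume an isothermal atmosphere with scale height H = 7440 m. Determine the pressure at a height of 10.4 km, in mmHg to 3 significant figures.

Barometric formula: P = P₀ exp(−z/H).
z/H = 10400/7440.0 = 1.3978; exp(−1.3978) = 0.24714.
P = 744.1 × 0.24714 = 183.90 mmHg.

P ≈ 184 mmHg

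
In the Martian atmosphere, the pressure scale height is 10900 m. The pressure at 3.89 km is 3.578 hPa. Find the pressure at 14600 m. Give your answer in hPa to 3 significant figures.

Between two levels, P₂ = P₁ exp(−Δz/H) with Δz = z₂ − z₁.
Δz = 14600 − 3890.0 = 10710 m; Δz/H = 10710/10900 = 0.98257.
P₂ = 3.578 × exp(−0.98257) = 3.578 × 0.37435 = 1.3394 hPa.

P ≈ 1.34 hPa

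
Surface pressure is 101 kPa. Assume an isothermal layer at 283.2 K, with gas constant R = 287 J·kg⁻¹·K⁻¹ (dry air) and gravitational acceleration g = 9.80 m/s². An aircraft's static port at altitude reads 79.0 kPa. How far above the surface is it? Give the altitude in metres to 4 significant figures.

z ≈ 2038 m

Scale height: H = RT/g = 287 × 283.2 / 9.80 = 8293.7 m.
Invert the barometric formula: z = H ln(P₀/P).
P₀/P = 101/79.0 = 1.2785; ln(1.2785) = 0.24569.
z = 8293.7 × 0.24569 = 2037.7 m.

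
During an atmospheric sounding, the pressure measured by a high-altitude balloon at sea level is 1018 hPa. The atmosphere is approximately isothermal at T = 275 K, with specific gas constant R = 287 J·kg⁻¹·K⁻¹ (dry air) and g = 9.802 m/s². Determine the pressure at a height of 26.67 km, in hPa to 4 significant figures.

P ≈ 37.09 hPa

Scale height: H = RT/g = 287 × 275 / 9.802 = 8051.9 m.
Barometric formula: P = P₀ exp(−z/H).
z/H = 26670/8051.9 = 3.3123; exp(−3.3123) = 0.036432.
P = 1018 × 0.036432 = 37.088 hPa.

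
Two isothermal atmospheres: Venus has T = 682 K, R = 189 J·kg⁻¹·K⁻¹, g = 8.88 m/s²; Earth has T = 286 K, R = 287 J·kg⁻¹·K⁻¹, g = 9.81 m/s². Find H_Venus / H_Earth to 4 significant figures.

H_Venus/H_Earth ≈ 1.735

H = RT/g for each body.
H_Venus = 189 × 682 / 8.88 = 14516 m.
H_Earth = 287 × 286 / 9.81 = 8367.2 m.
H_Venus/H_Earth = 14516/8367.2 = 1.7349.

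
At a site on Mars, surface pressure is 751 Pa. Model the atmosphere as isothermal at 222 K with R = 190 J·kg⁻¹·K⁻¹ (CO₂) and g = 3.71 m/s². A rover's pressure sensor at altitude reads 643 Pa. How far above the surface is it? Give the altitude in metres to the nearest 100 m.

Scale height: H = RT/g = 190 × 222 / 3.71 = 11369 m.
Invert the barometric formula: z = H ln(P₀/P).
P₀/P = 751/643 = 1.1680; ln(1.1680) = 0.15529.
z = 11369 × 0.15529 = 1765.5 m.

z ≈ 1800 m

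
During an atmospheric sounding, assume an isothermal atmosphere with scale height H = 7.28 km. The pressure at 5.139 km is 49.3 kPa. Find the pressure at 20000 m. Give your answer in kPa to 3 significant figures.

Between two levels, P₂ = P₁ exp(−Δz/H) with Δz = z₂ − z₁.
Δz = 20000 − 5139.0 = 14861 m; Δz/H = 14861/7280.0 = 2.0413.
P₂ = 49.3 × exp(−2.0413) = 49.3 × 0.12986 = 6.4021 kPa.

P ≈ 6.40 kPa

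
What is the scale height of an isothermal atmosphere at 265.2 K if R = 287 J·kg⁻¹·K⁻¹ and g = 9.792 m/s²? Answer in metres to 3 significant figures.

H ≈ 7770 m

The scale height of an isothermal atmosphere is H = RT/g.
H = 287 × 265.2 / 9.792 = 76112/9.792 = 7772.9 m.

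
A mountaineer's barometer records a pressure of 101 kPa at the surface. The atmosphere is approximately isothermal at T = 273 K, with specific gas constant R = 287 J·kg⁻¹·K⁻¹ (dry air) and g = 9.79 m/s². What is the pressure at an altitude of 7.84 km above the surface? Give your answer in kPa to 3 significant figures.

Scale height: H = RT/g = 287 × 273 / 9.79 = 8003.2 m.
Barometric formula: P = P₀ exp(−z/H).
z/H = 7840.0/8003.2 = 0.97961; exp(−0.97961) = 0.37546.
P = 101 × 0.37546 = 37.921 kPa.

P ≈ 37.9 kPa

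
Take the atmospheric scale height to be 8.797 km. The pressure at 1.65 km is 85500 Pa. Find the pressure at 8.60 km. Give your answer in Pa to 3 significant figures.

Between two levels, P₂ = P₁ exp(−Δz/H) with Δz = z₂ − z₁.
Δz = 8600.0 − 1650.0 = 6950.0 m; Δz/H = 6950.0/8797.0 = 0.79004.
P₂ = 85500 × exp(−0.79004) = 85500 × 0.45383 = 38802 Pa.

P ≈ 38800 Pa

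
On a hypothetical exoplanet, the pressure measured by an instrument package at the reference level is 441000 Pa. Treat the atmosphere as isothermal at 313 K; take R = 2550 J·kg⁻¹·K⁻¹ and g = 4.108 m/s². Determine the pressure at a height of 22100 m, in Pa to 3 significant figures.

P ≈ 394000 Pa

Scale height: H = RT/g = 2550 × 313 / 4.108 = 194290 m.
Barometric formula: P = P₀ exp(−z/H).
z/H = 22100/194290 = 0.11375; exp(−0.11375) = 0.89248.
P = 441000 × 0.89248 = 393580 Pa.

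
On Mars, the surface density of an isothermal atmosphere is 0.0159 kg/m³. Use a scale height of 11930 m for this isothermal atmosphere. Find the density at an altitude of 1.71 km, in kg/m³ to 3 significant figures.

In an isothermal atmosphere, density decays like pressure: ρ = ρ₀ exp(−z/H).
z/H = 1710.0/11930 = 0.14334; exp(−0.14334) = 0.86646.
ρ = 0.0159 × 0.86646 = 0.013777 kg/m³.

ρ ≈ 0.0138 kg/m³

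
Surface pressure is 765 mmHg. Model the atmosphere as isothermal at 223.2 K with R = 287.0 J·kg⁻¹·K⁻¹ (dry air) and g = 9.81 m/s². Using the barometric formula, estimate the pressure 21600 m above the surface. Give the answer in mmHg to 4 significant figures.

Scale height: H = RT/g = 287.0 × 223.2 / 9.81 = 6529.9 m.
Barometric formula: P = P₀ exp(−z/H).
z/H = 21600/6529.9 = 3.3079; exp(−3.3079) = 0.036593.
P = 765 × 0.036593 = 27.994 mmHg.

P ≈ 27.99 mmHg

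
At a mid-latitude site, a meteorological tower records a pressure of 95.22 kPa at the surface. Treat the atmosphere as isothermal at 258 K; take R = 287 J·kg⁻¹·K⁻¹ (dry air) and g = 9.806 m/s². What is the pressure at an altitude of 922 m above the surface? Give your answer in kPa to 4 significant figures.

P ≈ 84.28 kPa

Scale height: H = RT/g = 287 × 258 / 9.806 = 7551.1 m.
Barometric formula: P = P₀ exp(−z/H).
z/H = 922.00/7551.1 = 0.12210; exp(−0.12210) = 0.88506.
P = 95.22 × 0.88506 = 84.275 kPa.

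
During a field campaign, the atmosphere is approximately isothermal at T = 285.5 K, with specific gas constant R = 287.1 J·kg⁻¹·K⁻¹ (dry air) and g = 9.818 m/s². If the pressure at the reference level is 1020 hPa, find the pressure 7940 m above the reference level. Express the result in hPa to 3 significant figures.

P ≈ 394 hPa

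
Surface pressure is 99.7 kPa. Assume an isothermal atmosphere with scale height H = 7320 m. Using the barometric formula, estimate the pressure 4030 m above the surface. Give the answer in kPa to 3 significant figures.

Barometric formula: P = P₀ exp(−z/H).
z/H = 4030.0/7320.0 = 0.55055; exp(−0.55055) = 0.57663.
P = 99.7 × 0.57663 = 57.490 kPa.

P ≈ 57.5 kPa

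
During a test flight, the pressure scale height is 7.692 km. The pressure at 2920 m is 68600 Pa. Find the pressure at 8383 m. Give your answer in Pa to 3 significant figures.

P ≈ 33700 Pa

Between two levels, P₂ = P₁ exp(−Δz/H) with Δz = z₂ − z₁.
Δz = 8383.0 − 2920.0 = 5463.0 m; Δz/H = 5463.0/7692.0 = 0.71022.
P₂ = 68600 × exp(−0.71022) = 68600 × 0.49154 = 33720 Pa.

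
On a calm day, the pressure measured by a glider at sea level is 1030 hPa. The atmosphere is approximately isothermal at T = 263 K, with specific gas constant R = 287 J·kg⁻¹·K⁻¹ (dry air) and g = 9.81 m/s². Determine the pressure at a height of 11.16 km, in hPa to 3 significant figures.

Scale height: H = RT/g = 287 × 263 / 9.81 = 7694.3 m.
Barometric formula: P = P₀ exp(−z/H).
z/H = 11160/7694.3 = 1.4504; exp(−1.4504) = 0.23448.
P = 1030 × 0.23448 = 241.51 hPa.

P ≈ 242 hPa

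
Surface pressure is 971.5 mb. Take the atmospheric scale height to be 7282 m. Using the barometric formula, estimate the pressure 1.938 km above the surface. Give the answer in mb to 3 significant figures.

P ≈ 744 mb

Barometric formula: P = P₀ exp(−z/H).
z/H = 1938.0/7282.0 = 0.26614; exp(−0.26614) = 0.76633.
P = 971.5 × 0.76633 = 744.49 mb.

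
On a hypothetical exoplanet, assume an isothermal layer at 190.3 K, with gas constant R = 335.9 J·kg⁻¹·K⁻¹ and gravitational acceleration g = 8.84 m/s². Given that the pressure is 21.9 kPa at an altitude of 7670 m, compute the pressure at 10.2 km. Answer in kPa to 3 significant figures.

P ≈ 15.4 kPa

Scale height: H = RT/g = 335.9 × 190.3 / 8.84 = 7231.0 m.
Between two levels, P₂ = P₁ exp(−Δz/H) with Δz = z₂ − z₁.
Δz = 10200 − 7670.0 = 2530.0 m; Δz/H = 2530.0/7231.0 = 0.34988.
P₂ = 21.9 × exp(−0.34988) = 21.9 × 0.70477 = 15.434 kPa.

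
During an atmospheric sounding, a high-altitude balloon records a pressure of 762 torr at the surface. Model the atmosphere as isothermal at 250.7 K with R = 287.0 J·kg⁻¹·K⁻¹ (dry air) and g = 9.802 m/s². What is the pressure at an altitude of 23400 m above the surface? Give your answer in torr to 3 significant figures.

P ≈ 31.4 torr

Scale height: H = RT/g = 287.0 × 250.7 / 9.802 = 7340.4 m.
Barometric formula: P = P₀ exp(−z/H).
z/H = 23400/7340.4 = 3.1878; exp(−3.1878) = 0.041263.
P = 762 × 0.041263 = 31.442 torr.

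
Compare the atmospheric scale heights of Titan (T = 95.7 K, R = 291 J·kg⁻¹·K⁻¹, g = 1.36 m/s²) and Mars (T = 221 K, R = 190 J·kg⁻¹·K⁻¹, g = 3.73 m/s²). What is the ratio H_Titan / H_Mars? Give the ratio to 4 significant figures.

H_Titan/H_Mars ≈ 1.819

H = RT/g for each body.
H_Titan = 291 × 95.7 / 1.36 = 20477 m.
H_Mars = 190 × 221 / 3.73 = 11257 m.
H_Titan/H_Mars = 20477/11257 = 1.8190.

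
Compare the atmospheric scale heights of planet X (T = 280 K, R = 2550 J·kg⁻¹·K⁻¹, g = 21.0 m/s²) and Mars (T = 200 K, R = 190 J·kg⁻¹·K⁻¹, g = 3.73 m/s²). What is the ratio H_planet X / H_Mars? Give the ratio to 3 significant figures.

H_planet X/H_Mars ≈ 3.34

H = RT/g for each body.
H_planet X = 2550 × 280 / 21.0 = 34000 m.
H_Mars = 190 × 200 / 3.73 = 10188 m.
H_planet X/H_Mars = 34000/10188 = 3.3373.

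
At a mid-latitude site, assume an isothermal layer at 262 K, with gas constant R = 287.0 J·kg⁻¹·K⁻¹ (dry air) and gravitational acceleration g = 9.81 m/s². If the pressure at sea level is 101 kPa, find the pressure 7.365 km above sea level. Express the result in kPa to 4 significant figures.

P ≈ 38.64 kPa

Scale height: H = RT/g = 287.0 × 262 / 9.81 = 7665.0 m.
Barometric formula: P = P₀ exp(−z/H).
z/H = 7365.0/7665.0 = 0.96086; exp(−0.96086) = 0.38256.
P = 101 × 0.38256 = 38.639 kPa.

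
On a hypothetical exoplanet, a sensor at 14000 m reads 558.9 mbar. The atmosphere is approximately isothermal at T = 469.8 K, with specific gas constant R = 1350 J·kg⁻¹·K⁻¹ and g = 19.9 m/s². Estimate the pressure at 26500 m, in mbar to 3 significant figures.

P ≈ 378 mbar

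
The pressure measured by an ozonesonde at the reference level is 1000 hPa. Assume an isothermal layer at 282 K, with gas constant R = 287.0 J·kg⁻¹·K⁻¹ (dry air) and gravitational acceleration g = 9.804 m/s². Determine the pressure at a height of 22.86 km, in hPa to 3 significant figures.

P ≈ 62.7 hPa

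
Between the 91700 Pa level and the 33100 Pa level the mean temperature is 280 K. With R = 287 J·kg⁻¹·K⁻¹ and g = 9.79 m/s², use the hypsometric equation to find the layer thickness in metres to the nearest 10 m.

Δz ≈ 8360 m

Hypsometric equation: Δz = (R T̄/g) ln(P₁/P₂).
R T̄/g = 287 × 280 / 9.79 = 8208.4 m.
ln(91700/33100) = ln(2.7704) = 1.0190.
Δz = 8208.4 × 1.0190 = 8364.4 m.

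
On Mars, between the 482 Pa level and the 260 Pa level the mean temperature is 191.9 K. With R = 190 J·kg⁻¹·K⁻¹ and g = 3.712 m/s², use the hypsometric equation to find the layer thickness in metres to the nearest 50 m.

Hypsometric equation: Δz = (R T̄/g) ln(P₁/P₂).
R T̄/g = 190 × 191.9 / 3.712 = 9822.5 m.
ln(482/260) = ln(1.8538) = 0.61724.
Δz = 9822.5 × 0.61724 = 6062.8 m.

Δz ≈ 6050 m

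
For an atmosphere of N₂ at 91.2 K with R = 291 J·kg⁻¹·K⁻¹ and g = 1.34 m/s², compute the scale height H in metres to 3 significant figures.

H ≈ 19800 m

The scale height of an isothermal atmosphere is H = RT/g.
H = 291 × 91.2 / 1.34 = 26539/1.34 = 19805 m.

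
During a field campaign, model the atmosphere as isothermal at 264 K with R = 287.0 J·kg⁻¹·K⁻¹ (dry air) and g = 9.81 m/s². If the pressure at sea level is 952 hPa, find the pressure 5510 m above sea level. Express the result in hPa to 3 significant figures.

P ≈ 466 hPa

Scale height: H = RT/g = 287.0 × 264 / 9.81 = 7723.5 m.
Barometric formula: P = P₀ exp(−z/H).
z/H = 5510.0/7723.5 = 0.71341; exp(−0.71341) = 0.48997.
P = 952 × 0.48997 = 466.45 hPa.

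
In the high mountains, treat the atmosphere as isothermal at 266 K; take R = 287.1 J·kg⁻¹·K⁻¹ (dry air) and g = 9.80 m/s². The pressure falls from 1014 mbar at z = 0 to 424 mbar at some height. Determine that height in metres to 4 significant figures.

z ≈ 6795 m

Scale height: H = RT/g = 287.1 × 266 / 9.80 = 7792.7 m.
Invert the barometric formula: z = H ln(P₀/P).
P₀/P = 1014/424 = 2.3915; ln(2.3915) = 0.87192.
z = 7792.7 × 0.87192 = 6794.6 m.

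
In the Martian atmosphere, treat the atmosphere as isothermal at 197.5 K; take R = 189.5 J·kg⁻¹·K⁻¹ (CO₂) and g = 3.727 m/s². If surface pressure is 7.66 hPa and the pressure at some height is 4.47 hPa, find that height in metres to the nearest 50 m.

Scale height: H = RT/g = 189.5 × 197.5 / 3.727 = 10042 m.
Invert the barometric formula: z = H ln(P₀/P).
P₀/P = 7.66/4.47 = 1.7136; ln(1.7136) = 0.53860.
z = 10042 × 0.53860 = 5408.6 m.

z ≈ 5400 m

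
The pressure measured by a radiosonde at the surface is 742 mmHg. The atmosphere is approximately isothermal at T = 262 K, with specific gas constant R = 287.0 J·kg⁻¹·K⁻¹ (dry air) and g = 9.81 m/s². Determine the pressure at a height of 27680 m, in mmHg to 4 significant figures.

P ≈ 20.05 mmHg

Scale height: H = RT/g = 287.0 × 262 / 9.81 = 7665.0 m.
Barometric formula: P = P₀ exp(−z/H).
z/H = 27680/7665.0 = 3.6112; exp(−3.6112) = 0.027019.
P = 742 × 0.027019 = 20.048 mmHg.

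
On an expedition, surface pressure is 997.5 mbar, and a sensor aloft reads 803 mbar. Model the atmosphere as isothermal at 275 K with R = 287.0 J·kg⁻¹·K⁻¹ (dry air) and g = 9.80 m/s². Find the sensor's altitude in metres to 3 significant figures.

z ≈ 1750 m

Scale height: H = RT/g = 287.0 × 275 / 9.80 = 8053.6 m.
Invert the barometric formula: z = H ln(P₀/P).
P₀/P = 997.5/803 = 1.2422; ln(1.2422) = 0.21688.
z = 8053.6 × 0.21688 = 1746.7 m.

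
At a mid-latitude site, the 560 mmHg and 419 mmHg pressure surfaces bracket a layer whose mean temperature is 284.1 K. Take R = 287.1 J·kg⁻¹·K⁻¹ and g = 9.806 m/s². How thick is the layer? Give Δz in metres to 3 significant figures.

Δz ≈ 2410 m

Hypsometric equation: Δz = (R T̄/g) ln(P₁/P₂).
R T̄/g = 287.1 × 284.1 / 9.806 = 8317.9 m.
ln(560/419) = ln(1.3365) = 0.29005.
Δz = 8317.9 × 0.29005 = 2412.6 m.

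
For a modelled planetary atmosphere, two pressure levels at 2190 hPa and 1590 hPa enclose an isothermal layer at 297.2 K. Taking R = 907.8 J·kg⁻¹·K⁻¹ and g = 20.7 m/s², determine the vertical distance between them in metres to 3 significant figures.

Hypsometric equation: Δz = (R T̄/g) ln(P₁/P₂).
R T̄/g = 907.8 × 297.2 / 20.7 = 13034 m.
ln(2190/1590) = ln(1.3774) = 0.32020.
Δz = 13034 × 0.32020 = 4173.5 m.

Δz ≈ 4170 m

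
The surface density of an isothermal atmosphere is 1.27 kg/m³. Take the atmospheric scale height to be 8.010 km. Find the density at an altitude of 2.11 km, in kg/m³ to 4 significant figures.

ρ ≈ 0.9759 kg/m³

In an isothermal atmosphere, density decays like pressure: ρ = ρ₀ exp(−z/H).
z/H = 2110.0/8010.0 = 0.26342; exp(−0.26342) = 0.76842.
ρ = 1.27 × 0.76842 = 0.97589 kg/m³.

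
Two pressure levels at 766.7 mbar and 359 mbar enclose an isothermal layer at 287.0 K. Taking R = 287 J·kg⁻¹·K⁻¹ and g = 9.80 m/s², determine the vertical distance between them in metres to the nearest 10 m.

Δz ≈ 6380 m

Hypsometric equation: Δz = (R T̄/g) ln(P₁/P₂).
R T̄/g = 287 × 287.0 / 9.80 = 8405.0 m.
ln(766.7/359) = ln(2.1357) = 0.75879.
Δz = 8405.0 × 0.75879 = 6377.6 m.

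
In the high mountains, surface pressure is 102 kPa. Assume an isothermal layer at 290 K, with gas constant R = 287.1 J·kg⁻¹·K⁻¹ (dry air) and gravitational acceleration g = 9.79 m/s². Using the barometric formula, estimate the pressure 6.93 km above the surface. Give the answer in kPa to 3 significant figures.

P ≈ 45.2 kPa

Scale height: H = RT/g = 287.1 × 290 / 9.79 = 8504.5 m.
Barometric formula: P = P₀ exp(−z/H).
z/H = 6930.0/8504.5 = 0.81486; exp(−0.81486) = 0.44270.
P = 102 × 0.44270 = 45.155 kPa.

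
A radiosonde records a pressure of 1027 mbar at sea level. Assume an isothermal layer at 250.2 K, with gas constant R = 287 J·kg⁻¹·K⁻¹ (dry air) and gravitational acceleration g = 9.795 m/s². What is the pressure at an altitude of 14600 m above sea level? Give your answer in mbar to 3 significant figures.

P ≈ 140 mbar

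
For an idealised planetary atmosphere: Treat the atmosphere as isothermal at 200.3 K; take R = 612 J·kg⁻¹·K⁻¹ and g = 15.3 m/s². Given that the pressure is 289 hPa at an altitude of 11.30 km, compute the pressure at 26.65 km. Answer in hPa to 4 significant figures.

Scale height: H = RT/g = 612 × 200.3 / 15.3 = 8012.0 m.
Between two levels, P₂ = P₁ exp(−Δz/H) with Δz = z₂ − z₁.
Δz = 26650 − 11300 = 15350 m; Δz/H = 15350/8012.0 = 1.9159.
P₂ = 289 × exp(−1.9159) = 289 × 0.14721 = 42.544 hPa.

P ≈ 42.54 hPa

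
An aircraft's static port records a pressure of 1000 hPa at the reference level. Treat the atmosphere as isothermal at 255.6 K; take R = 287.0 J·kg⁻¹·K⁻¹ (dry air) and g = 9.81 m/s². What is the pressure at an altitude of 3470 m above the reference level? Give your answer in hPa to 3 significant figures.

P ≈ 629 hPa

Scale height: H = RT/g = 287.0 × 255.6 / 9.81 = 7477.8 m.
Barometric formula: P = P₀ exp(−z/H).
z/H = 3470.0/7477.8 = 0.46404; exp(−0.46404) = 0.62874.
P = 1000 × 0.62874 = 628.74 hPa.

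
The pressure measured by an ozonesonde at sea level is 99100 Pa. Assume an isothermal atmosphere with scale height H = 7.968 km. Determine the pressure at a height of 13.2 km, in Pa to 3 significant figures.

Barometric formula: P = P₀ exp(−z/H).
z/H = 13200/7968.0 = 1.6566; exp(−1.6566) = 0.19079.
P = 99100 × 0.19079 = 18907 Pa.

P ≈ 18900 Pa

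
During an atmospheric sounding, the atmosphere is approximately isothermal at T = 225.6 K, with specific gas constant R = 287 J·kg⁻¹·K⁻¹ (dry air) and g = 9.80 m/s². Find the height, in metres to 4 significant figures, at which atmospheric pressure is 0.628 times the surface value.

Scale height: H = RT/g = 287 × 225.6 / 9.80 = 6606.9 m.
Set P/P₀ = exp(−z/H) = 0.628, so z = −H ln(0.628).
−ln(0.628) = 0.46522; z = 6606.9 × 0.46522 = 3073.7 m.

z ≈ 3074 m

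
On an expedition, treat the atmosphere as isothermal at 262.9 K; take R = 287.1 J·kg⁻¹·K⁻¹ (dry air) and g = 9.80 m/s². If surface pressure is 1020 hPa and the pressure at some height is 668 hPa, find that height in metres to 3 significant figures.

z ≈ 3260 m

Scale height: H = RT/g = 287.1 × 262.9 / 9.80 = 7701.9 m.
Invert the barometric formula: z = H ln(P₀/P).
P₀/P = 1020/668 = 1.5269; ln(1.5269) = 0.42324.
z = 7701.9 × 0.42324 = 3259.8 m.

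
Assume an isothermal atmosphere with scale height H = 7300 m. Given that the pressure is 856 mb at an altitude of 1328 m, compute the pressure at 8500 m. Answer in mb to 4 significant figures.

P ≈ 320.5 mb

Between two levels, P₂ = P₁ exp(−Δz/H) with Δz = z₂ − z₁.
Δz = 8500.0 − 1328.0 = 7172.0 m; Δz/H = 7172.0/7300.0 = 0.98247.
P₂ = 856 × exp(−0.98247) = 856 × 0.37439 = 320.48 mb.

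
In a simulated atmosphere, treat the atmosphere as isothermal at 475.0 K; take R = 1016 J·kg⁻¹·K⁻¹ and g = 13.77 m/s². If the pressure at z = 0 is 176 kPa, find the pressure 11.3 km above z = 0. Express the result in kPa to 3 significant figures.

P ≈ 127 kPa

Scale height: H = RT/g = 1016 × 475.0 / 13.77 = 35047 m.
Barometric formula: P = P₀ exp(−z/H).
z/H = 11300/35047 = 0.32242; exp(−0.32242) = 0.72439.
P = 176 × 0.72439 = 127.49 kPa.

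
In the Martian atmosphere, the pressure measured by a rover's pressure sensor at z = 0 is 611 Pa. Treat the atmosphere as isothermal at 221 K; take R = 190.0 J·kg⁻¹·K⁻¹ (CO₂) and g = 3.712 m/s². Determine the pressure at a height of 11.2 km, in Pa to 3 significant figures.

P ≈ 227 Pa

Scale height: H = RT/g = 190.0 × 221 / 3.712 = 11312 m.
Barometric formula: P = P₀ exp(−z/H).
z/H = 11200/11312 = 0.99010; exp(−0.99010) = 0.37154.
P = 611 × 0.37154 = 227.01 Pa.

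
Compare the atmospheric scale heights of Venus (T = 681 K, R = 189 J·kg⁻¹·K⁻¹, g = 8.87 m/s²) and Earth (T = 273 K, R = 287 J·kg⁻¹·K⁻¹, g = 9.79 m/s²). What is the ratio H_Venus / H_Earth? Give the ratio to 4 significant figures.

H_Venus/H_Earth ≈ 1.813

H = RT/g for each body.
H_Venus = 189 × 681 / 8.87 = 14511 m.
H_Earth = 287 × 273 / 9.79 = 8003.2 m.
H_Venus/H_Earth = 14511/8003.2 = 1.8131.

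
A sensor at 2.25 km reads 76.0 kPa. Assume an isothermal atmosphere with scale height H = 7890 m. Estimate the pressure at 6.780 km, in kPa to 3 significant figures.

P ≈ 42.8 kPa

Between two levels, P₂ = P₁ exp(−Δz/H) with Δz = z₂ − z₁.
Δz = 6780.0 − 2250.0 = 4530.0 m; Δz/H = 4530.0/7890.0 = 0.57414.
P₂ = 76.0 × exp(−0.57414) = 76.0 × 0.56319 = 42.802 kPa.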